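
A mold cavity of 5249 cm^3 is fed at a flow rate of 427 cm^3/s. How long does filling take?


Formula: t_fill = V_mold / Q_flow
t = 5249 cm^3 / 427 cm^3/s = 12.2927 s


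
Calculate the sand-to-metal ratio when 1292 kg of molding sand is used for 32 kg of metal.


Formula: Sand-to-Metal Ratio = W_sand / W_metal
Ratio = 1292 kg / 32 kg = 40.3750

Final answer: 40.3750


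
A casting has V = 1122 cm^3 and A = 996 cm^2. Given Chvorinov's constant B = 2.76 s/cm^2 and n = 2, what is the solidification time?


Formula: t_s = B * (V/A)^n  (Chvorinov's rule, n=2)
Modulus M = V/A = 1122/996 = 1.126506 cm
M^2 = 1.126506^2 = 1.269016 cm^2
t_s = 2.76 * 1.269016 = 3.5025 s

Final answer: 3.5025 s


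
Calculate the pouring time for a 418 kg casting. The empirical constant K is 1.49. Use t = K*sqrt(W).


Formula: t = K * sqrt(W)
sqrt(W) = sqrt(418) = 20.44505
t = 1.49 * 20.44505 = 30.4631 s

Final answer: 30.4631 s


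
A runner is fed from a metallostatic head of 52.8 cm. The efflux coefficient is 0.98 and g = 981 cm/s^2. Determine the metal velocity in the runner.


Formula: v = Cd * sqrt(2 * g * h)  (Torricelli with discharge coefficient)
2*g*h = 2 * 981 * 52.8 = 103593.6 cm^2/s^2
sqrt(103593.6) = 321.85960 cm/s
v = 0.98 * 321.85960 = 315.4224 cm/s

Answer: 315.4224 cm/s


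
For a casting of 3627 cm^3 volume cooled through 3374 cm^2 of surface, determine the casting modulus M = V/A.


Formula: Casting Modulus M = V / A
M = 3627 cm^3 / 3374 cm^2 = 1.0750 cm

1.0750 cm


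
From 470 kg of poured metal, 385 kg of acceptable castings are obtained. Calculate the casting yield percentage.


Formula: Casting Yield = (W_good / W_total) * 100
Yield = (385 kg / 470 kg) * 100 = 81.9149%


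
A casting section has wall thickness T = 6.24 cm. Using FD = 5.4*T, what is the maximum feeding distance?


Formula: FD = 5.4 * T  (riser feeding-distance rule)
FD = 5.4 * 6.24 cm = 33.6960 cm

Final answer: 33.6960 cm


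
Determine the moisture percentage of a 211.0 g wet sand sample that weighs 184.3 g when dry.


Formula: MC = (W_wet - W_dry) / W_wet * 100
Water mass = 211.0 - 184.3 = 26.7 g
MC = 26.7 / 211.0 * 100 = 12.6540%

Answer: 12.6540%


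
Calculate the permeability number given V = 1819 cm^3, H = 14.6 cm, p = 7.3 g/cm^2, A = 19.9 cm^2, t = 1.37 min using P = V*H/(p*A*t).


Formula: Permeability Number P = (V * H) / (p * A * t)
Numerator: V * H = 1819 * 14.6 = 26557.4
Denominator: p * A * t = 7.3 * 19.9 * 1.37 = 199.0199
P = 26557.4 / 199.0199 = 133.4409

Answer: 133.4409


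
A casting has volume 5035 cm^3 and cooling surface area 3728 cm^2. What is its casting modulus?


Formula: Casting Modulus M = V / A
M = 5035 cm^3 / 3728 cm^2 = 1.3506 cm

Final answer: 1.3506 cm


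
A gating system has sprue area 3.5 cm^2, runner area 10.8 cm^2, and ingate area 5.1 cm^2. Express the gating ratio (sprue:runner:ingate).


Sprue:Runner:Ingate = 1 : 10.8/3.5 : 5.1/3.5 = 1:3.09:1.46

1:3.09:1.46


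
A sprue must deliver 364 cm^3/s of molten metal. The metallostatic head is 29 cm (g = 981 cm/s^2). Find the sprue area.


Formula: v = sqrt(2*g*h), A = Q/v
Velocity: v = sqrt(2 * 981 * 29) = sqrt(56898) = 238.5330 cm/s
Sprue area: A = Q / v = 364 / 238.5330 = 1.5260 cm^2

1.5260 cm^2


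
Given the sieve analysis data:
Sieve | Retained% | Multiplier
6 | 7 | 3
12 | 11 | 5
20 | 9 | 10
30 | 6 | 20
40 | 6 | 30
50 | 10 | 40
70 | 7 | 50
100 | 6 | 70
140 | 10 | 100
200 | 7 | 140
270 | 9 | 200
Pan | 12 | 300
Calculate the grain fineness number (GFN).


Formula: GFN = sum(pct * multiplier) / sum(pct)
sum(pct * multiplier) = 9016
sum(pct) = 100
GFN = 9016 / 100 = 90.16

90.16


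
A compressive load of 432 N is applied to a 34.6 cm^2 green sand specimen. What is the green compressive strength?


Formula: Compressive Strength = Force / Area
Strength = 432 N / 34.6 cm^2 = 12.4855 N/cm^2

Answer: 12.4855 N/cm^2


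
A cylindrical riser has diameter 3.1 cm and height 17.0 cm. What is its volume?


Formula: V = pi * (D/2)^2 * H  (cylinder volume)
Radius = D/2 = 3.1/2 = 1.55 cm
V = pi * 1.55^2 * 17.0 = 128.3105 cm^3

128.3105 cm^3


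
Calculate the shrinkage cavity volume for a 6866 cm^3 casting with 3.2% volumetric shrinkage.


Formula: V_shrink = V_casting * shrinkage_pct / 100
V_shrink = 6866 cm^3 * 3.2 / 100 = 219.7120 cm^3

Final answer: 219.7120 cm^3


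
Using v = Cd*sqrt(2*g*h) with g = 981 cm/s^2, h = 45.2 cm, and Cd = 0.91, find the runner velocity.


Formula: v = Cd * sqrt(2 * g * h)  (Torricelli with discharge coefficient)
2*g*h = 2 * 981 * 45.2 = 88682.4 cm^2/s^2
sqrt(88682.4) = 297.79590 cm/s
v = 0.91 * 297.79590 = 270.9943 cm/s


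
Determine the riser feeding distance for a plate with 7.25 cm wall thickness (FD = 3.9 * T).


Formula: FD = 3.9 * T  (riser feeding-distance rule)
FD = 3.9 * 7.25 cm = 28.2750 cm

28.2750 cm


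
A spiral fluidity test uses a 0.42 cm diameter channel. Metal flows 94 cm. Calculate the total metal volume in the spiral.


Formula: V = pi * (d/2)^2 * L  (cylinder volume)
Radius = 0.42/2 = 0.21 cm
V = pi * 0.21^2 * 94 = 13.0232 cm^3

Answer: 13.0232 cm^3


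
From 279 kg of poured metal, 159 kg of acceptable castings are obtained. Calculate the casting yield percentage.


Formula: Casting Yield = (W_good / W_total) * 100
Yield = (159 kg / 279 kg) * 100 = 56.9892%

Final answer: 56.9892%


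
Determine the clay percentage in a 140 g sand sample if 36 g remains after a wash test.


Formula: Clay% = (W_total - W_washed) / W_total * 100
Clay mass = 140 - 36 = 104 g
Clay% = 104 / 140 * 100 = 74.2857%


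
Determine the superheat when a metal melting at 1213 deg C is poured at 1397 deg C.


Formula: Superheat = T_pour - T_melt
Superheat = 1397 - 1213 = 184 deg C

Answer: 184 deg C


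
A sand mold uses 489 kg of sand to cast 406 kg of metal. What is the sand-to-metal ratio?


Formula: Sand-to-Metal Ratio = W_sand / W_metal
Ratio = 489 kg / 406 kg = 1.2044

1.2044


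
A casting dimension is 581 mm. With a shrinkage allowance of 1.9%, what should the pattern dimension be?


Formula: L_pattern = L_casting * (1 + shrinkage_rate/100)
Shrinkage factor = 1 + 1.9/100 = 1.019
L_pattern = 581 mm * 1.019 = 592.0390 mm


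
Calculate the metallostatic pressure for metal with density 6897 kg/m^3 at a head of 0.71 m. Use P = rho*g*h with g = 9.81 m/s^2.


Formula: P = rho * g * h
rho * g = 6897 * 9.81 = 67659.57 N/m^3
P = 67659.57 * 0.71 = 48038.2947 Pa


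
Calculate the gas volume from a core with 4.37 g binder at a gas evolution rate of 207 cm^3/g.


Formula: V_gas = W_binder * gas_evolution_rate
V = 4.37 g * 207 cm^3/g = 904.5900 cm^3

Answer: 904.5900 cm^3


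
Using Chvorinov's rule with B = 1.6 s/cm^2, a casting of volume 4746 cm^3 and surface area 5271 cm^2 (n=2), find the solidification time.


Formula: t_s = B * (V/A)^n  (Chvorinov's rule, n=2)
Modulus M = V/A = 4746/5271 = 0.900398 cm
M^2 = 0.900398^2 = 0.810717 cm^2
t_s = 1.6 * 0.810717 = 1.2971 s

Answer: 1.2971 s


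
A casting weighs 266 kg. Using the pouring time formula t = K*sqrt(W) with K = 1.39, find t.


Formula: t = K * sqrt(W)
sqrt(W) = sqrt(266) = 16.30951
t = 1.39 * 16.30951 = 22.6702 s


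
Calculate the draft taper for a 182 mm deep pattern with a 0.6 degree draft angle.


Formula: taper = depth * tan(draft_angle)
tan(0.6 deg) = 0.0104724
taper = 182 mm * 0.0104724 = 1.9060 mm

Final answer: 1.9060 mm


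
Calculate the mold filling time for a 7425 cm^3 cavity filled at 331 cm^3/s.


Formula: t_fill = V_mold / Q_flow
t = 7425 cm^3 / 331 cm^3/s = 22.4320 s

Final answer: 22.4320 s


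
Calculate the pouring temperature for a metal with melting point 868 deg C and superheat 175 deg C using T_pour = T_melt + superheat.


Formula: T_pour = T_melt + Superheat
T_pour = 868 + 175 = 1043 deg C


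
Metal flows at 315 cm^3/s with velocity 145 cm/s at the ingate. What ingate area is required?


Formula: A_ingate = Q / v  (continuity equation)
A = 315 cm^3/s / 145 cm/s = 2.1724 cm^2

Answer: 2.1724 cm^2


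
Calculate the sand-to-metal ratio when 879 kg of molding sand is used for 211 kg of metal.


Formula: Sand-to-Metal Ratio = W_sand / W_metal
Ratio = 879 kg / 211 kg = 4.1659

Final answer: 4.1659


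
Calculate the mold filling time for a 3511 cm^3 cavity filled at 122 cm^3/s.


Formula: t_fill = V_mold / Q_flow
t = 3511 cm^3 / 122 cm^3/s = 28.7787 s

Final answer: 28.7787 s


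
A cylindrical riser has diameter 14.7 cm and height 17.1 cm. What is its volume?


Formula: V = pi * (D/2)^2 * H  (cylinder volume)
Radius = D/2 = 14.7/2 = 7.35 cm
V = pi * 7.35^2 * 17.1 = 2902.1554 cm^3

Final answer: 2902.1554 cm^3


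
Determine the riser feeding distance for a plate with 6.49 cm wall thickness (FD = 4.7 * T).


Formula: FD = 4.7 * T  (riser feeding-distance rule)
FD = 4.7 * 6.49 cm = 30.5030 cm


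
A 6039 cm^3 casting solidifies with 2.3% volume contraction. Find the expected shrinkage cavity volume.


Formula: V_shrink = V_casting * shrinkage_pct / 100
V_shrink = 6039 cm^3 * 2.3 / 100 = 138.8970 cm^3

138.8970 cm^3


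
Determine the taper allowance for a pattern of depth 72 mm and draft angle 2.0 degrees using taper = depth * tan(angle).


Formula: taper = depth * tan(draft_angle)
tan(2.0 deg) = 0.0349208
taper = 72 mm * 0.0349208 = 2.5143 mm


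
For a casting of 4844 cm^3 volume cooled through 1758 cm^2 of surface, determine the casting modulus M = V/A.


Formula: Casting Modulus M = V / A
M = 4844 cm^3 / 1758 cm^2 = 2.7554 cm

Final answer: 2.7554 cm


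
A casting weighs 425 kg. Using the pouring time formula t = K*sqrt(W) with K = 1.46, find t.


Formula: t = K * sqrt(W)
sqrt(W) = sqrt(425) = 20.61553
t = 1.46 * 20.61553 = 30.0987 s

Answer: 30.0987 s


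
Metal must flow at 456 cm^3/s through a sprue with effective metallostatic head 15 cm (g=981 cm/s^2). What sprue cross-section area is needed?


Formula: v = sqrt(2*g*h), A = Q/v
Velocity: v = sqrt(2 * 981 * 15) = sqrt(29430) = 171.5517 cm/s
Sprue area: A = Q / v = 456 / 171.5517 = 2.6581 cm^2

Final answer: 2.6581 cm^2


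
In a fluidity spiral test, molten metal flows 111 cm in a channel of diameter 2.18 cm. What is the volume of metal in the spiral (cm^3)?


Formula: V = pi * (d/2)^2 * L  (cylinder volume)
Radius = 2.18/2 = 1.09 cm
V = pi * 1.09^2 * 111 = 414.3104 cm^3

Final answer: 414.3104 cm^3


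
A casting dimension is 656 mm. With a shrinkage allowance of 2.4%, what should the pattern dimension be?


Formula: L_pattern = L_casting * (1 + shrinkage_rate/100)
Shrinkage factor = 1 + 2.4/100 = 1.024
L_pattern = 656 mm * 1.024 = 671.7440 mm

671.7440 mm


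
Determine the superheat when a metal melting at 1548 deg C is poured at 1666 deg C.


Formula: Superheat = T_pour - T_melt
Superheat = 1666 - 1548 = 118 deg C

Answer: 118 deg C


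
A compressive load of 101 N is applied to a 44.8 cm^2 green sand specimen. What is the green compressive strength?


Formula: Compressive Strength = Force / Area
Strength = 101 N / 44.8 cm^2 = 2.2545 N/cm^2


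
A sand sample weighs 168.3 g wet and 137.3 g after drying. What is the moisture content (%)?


Formula: MC = (W_wet - W_dry) / W_wet * 100
Water mass = 168.3 - 137.3 = 31.0 g
MC = 31.0 / 168.3 * 100 = 18.4195%

Final answer: 18.4195%


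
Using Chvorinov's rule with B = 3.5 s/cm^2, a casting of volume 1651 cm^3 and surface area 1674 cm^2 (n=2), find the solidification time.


Formula: t_s = B * (V/A)^n  (Chvorinov's rule, n=2)
Modulus M = V/A = 1651/1674 = 0.986260 cm
M^2 = 0.986260^2 = 0.972709 cm^2
t_s = 3.5 * 0.972709 = 3.4045 s

3.4045 s


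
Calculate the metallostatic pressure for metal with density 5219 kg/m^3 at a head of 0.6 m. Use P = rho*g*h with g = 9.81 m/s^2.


Formula: P = rho * g * h
rho * g = 5219 * 9.81 = 51198.39 N/m^3
P = 51198.39 * 0.6 = 30719.0340 Pa

Final answer: 30719.0340 Pa


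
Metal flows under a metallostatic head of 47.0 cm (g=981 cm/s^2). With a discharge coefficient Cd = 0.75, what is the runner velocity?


Formula: v = Cd * sqrt(2 * g * h)  (Torricelli with discharge coefficient)
2*g*h = 2 * 981 * 47.0 = 92214.0 cm^2/s^2
sqrt(92214.0) = 303.66758 cm/s
v = 0.75 * 303.66758 = 227.7507 cm/s

227.7507 cm/s


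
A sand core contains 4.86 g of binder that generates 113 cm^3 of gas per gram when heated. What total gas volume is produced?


Formula: V_gas = W_binder * gas_evolution_rate
V = 4.86 g * 113 cm^3/g = 549.1800 cm^3

Answer: 549.1800 cm^3


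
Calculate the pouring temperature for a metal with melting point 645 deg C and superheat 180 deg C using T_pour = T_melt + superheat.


Formula: T_pour = T_melt + Superheat
T_pour = 645 + 180 = 825 deg C

Final answer: 825 deg C


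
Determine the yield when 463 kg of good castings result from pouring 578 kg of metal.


Formula: Casting Yield = (W_good / W_total) * 100
Yield = (463 kg / 578 kg) * 100 = 80.1038%

Answer: 80.1038%


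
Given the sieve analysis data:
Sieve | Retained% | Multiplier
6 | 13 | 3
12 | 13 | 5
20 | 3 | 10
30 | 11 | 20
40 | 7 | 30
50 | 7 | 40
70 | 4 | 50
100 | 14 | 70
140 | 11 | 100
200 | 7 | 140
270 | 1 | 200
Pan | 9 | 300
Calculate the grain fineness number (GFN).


Formula: GFN = sum(pct * multiplier) / sum(pct)
sum(pct * multiplier) = 7004
sum(pct) = 100
GFN = 7004 / 100 = 70.04

70.04


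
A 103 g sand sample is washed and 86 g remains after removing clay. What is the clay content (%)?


Formula: Clay% = (W_total - W_washed) / W_total * 100
Clay mass = 103 - 86 = 17 g
Clay% = 17 / 103 * 100 = 16.5049%

16.5049%


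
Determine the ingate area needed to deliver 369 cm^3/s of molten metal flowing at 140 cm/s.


Formula: A_ingate = Q / v  (continuity equation)
A = 369 cm^3/s / 140 cm/s = 2.6357 cm^2

2.6357 cm^2


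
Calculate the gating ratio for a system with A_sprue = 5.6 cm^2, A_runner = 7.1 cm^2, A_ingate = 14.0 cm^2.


Sprue:Runner:Ingate = 1 : 7.1/5.6 : 14.0/5.6 = 1:1.27:2.50

1:1.27:2.50


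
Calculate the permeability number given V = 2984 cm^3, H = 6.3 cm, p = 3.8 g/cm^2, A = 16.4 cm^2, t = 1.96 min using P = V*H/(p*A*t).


Formula: Permeability Number P = (V * H) / (p * A * t)
Numerator: V * H = 2984 * 6.3 = 18799.2
Denominator: p * A * t = 3.8 * 16.4 * 1.96 = 122.1472
P = 18799.2 / 122.1472 = 153.9061

Answer: 153.9061


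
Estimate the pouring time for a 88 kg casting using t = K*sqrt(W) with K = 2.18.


Formula: t = K * sqrt(W)
sqrt(W) = sqrt(88) = 9.38083
t = 2.18 * 9.38083 = 20.4502 s

20.4502 s


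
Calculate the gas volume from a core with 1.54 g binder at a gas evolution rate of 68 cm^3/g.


Formula: V_gas = W_binder * gas_evolution_rate
V = 1.54 g * 68 cm^3/g = 104.7200 cm^3

104.7200 cm^3


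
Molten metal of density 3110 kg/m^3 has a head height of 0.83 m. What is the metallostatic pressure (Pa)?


Formula: P = rho * g * h
rho * g = 3110 * 9.81 = 30509.1 N/m^3
P = 30509.1 * 0.83 = 25322.5530 Pa

25322.5530 Pa


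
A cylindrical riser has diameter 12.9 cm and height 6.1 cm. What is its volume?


Formula: V = pi * (D/2)^2 * H  (cylinder volume)
Radius = D/2 = 12.9/2 = 6.45 cm
V = pi * 6.45^2 * 6.1 = 797.2585 cm^3


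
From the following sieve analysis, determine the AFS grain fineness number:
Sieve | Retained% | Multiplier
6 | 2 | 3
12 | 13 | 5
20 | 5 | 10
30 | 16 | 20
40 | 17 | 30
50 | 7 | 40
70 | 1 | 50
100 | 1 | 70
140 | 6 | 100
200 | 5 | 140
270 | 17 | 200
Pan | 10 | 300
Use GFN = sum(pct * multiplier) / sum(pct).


Formula: GFN = sum(pct * multiplier) / sum(pct)
sum(pct * multiplier) = 9051
sum(pct) = 100
GFN = 9051 / 100 = 90.51

Final answer: 90.51


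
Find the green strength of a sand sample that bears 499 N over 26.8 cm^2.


Formula: Compressive Strength = Force / Area
Strength = 499 N / 26.8 cm^2 = 18.6194 N/cm^2


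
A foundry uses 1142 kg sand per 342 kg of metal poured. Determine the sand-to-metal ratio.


Formula: Sand-to-Metal Ratio = W_sand / W_metal
Ratio = 1142 kg / 342 kg = 3.3392

3.3392


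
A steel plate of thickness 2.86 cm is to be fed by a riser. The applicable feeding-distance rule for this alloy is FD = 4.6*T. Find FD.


Formula: FD = 4.6 * T  (riser feeding-distance rule)
FD = 4.6 * 2.86 cm = 13.1560 cm

Final answer: 13.1560 cm


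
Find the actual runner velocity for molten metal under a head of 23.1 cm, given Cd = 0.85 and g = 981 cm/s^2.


Formula: v = Cd * sqrt(2 * g * h)  (Torricelli with discharge coefficient)
2*g*h = 2 * 981 * 23.1 = 45322.2 cm^2/s^2
sqrt(45322.2) = 212.89011 cm/s
v = 0.85 * 212.89011 = 180.9566 cm/s

180.9566 cm/s


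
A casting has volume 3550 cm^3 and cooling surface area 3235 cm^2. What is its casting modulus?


Formula: Casting Modulus M = V / A
M = 3550 cm^3 / 3235 cm^2 = 1.0974 cm


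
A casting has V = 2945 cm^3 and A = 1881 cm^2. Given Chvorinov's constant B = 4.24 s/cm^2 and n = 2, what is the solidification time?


Formula: t_s = B * (V/A)^n  (Chvorinov's rule, n=2)
Modulus M = V/A = 2945/1881 = 1.565657 cm
M^2 = 1.565657^2 = 2.451282 cm^2
t_s = 4.24 * 2.451282 = 10.3934 s

Answer: 10.3934 s


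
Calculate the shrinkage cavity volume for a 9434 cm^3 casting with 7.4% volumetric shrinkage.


Formula: V_shrink = V_casting * shrinkage_pct / 100
V_shrink = 9434 cm^3 * 7.4 / 100 = 698.1160 cm^3


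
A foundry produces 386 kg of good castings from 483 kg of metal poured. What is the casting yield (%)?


Formula: Casting Yield = (W_good / W_total) * 100
Yield = (386 kg / 483 kg) * 100 = 79.9172%

Final answer: 79.9172%


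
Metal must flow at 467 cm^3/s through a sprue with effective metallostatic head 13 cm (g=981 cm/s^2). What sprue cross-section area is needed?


Formula: v = sqrt(2*g*h), A = Q/v
Velocity: v = sqrt(2 * 981 * 13) = sqrt(25506) = 159.7060 cm/s
Sprue area: A = Q / v = 467 / 159.7060 = 2.9241 cm^2

Final answer: 2.9241 cm^2


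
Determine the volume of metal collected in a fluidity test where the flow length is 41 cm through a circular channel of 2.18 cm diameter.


Formula: V = pi * (d/2)^2 * L  (cylinder volume)
Radius = 2.18/2 = 1.09 cm
V = pi * 1.09^2 * 41 = 153.0336 cm^3

Final answer: 153.0336 cm^3


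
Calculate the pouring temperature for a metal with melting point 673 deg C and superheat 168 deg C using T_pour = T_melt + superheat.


Formula: T_pour = T_melt + Superheat
T_pour = 673 + 168 = 841 deg C

841 deg C


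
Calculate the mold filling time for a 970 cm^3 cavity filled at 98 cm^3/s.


Formula: t_fill = V_mold / Q_flow
t = 970 cm^3 / 98 cm^3/s = 9.8980 s

Answer: 9.8980 s


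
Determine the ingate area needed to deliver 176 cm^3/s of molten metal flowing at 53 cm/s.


Formula: A_ingate = Q / v  (continuity equation)
A = 176 cm^3/s / 53 cm/s = 3.3208 cm^2

3.3208 cm^2


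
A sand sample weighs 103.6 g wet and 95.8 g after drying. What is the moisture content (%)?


Formula: MC = (W_wet - W_dry) / W_wet * 100
Water mass = 103.6 - 95.8 = 7.8 g
MC = 7.8 / 103.6 * 100 = 7.5290%

7.5290%


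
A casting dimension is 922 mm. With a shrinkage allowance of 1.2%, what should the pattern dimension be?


Formula: L_pattern = L_casting * (1 + shrinkage_rate/100)
Shrinkage factor = 1 + 1.2/100 = 1.012
L_pattern = 922 mm * 1.012 = 933.0640 mm

Final answer: 933.0640 mm


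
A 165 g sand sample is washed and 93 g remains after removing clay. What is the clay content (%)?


Formula: Clay% = (W_total - W_washed) / W_total * 100
Clay mass = 165 - 93 = 72 g
Clay% = 72 / 165 * 100 = 43.6364%


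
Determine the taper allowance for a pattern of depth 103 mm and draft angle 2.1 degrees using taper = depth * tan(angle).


Formula: taper = depth * tan(draft_angle)
tan(2.1 deg) = 0.0366683
taper = 103 mm * 0.0366683 = 3.7768 mm

Final answer: 3.7768 mm


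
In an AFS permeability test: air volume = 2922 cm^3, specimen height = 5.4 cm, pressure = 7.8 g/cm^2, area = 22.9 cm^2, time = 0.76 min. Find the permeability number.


Formula: Permeability Number P = (V * H) / (p * A * t)
Numerator: V * H = 2922 * 5.4 = 15778.8
Denominator: p * A * t = 7.8 * 22.9 * 0.76 = 135.7512
P = 15778.8 / 135.7512 = 116.2332


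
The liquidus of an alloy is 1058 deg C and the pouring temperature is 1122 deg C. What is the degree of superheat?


Formula: Superheat = T_pour - T_melt
Superheat = 1122 - 1058 = 64 deg C

Final answer: 64 deg C


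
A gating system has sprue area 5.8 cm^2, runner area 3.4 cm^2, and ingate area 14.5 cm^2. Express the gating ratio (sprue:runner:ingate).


Sprue:Runner:Ingate = 1 : 3.4/5.8 : 14.5/5.8 = 1:0.59:2.50

Answer: 1:0.59:2.50


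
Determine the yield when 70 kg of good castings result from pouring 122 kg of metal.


Formula: Casting Yield = (W_good / W_total) * 100
Yield = (70 kg / 122 kg) * 100 = 57.3770%

57.3770%


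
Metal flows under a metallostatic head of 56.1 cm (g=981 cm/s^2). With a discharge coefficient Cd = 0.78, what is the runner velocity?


Formula: v = Cd * sqrt(2 * g * h)  (Torricelli with discharge coefficient)
2*g*h = 2 * 981 * 56.1 = 110068.2 cm^2/s^2
sqrt(110068.2) = 331.76528 cm/s
v = 0.78 * 331.76528 = 258.7769 cm/s

Answer: 258.7769 cm/s


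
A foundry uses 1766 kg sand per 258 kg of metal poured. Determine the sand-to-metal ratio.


Formula: Sand-to-Metal Ratio = W_sand / W_metal
Ratio = 1766 kg / 258 kg = 6.8450

Final answer: 6.8450


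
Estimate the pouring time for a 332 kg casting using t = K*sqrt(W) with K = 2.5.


Formula: t = K * sqrt(W)
sqrt(W) = sqrt(332) = 18.22087
t = 2.5 * 18.22087 = 45.5522 s

Answer: 45.5522 s


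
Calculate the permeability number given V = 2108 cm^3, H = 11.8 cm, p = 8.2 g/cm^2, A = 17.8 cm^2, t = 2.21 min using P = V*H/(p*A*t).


Formula: Permeability Number P = (V * H) / (p * A * t)
Numerator: V * H = 2108 * 11.8 = 24874.4
Denominator: p * A * t = 8.2 * 17.8 * 2.21 = 322.5716
P = 24874.4 / 322.5716 = 77.1128

77.1128


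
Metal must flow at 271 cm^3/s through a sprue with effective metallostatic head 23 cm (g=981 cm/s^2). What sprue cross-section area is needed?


Formula: v = sqrt(2*g*h), A = Q/v
Velocity: v = sqrt(2 * 981 * 23) = sqrt(45126) = 212.4288 cm/s
Sprue area: A = Q / v = 271 / 212.4288 = 1.2757 cm^2

Answer: 1.2757 cm^2


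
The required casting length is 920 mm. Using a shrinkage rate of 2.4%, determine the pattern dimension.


Formula: L_pattern = L_casting * (1 + shrinkage_rate/100)
Shrinkage factor = 1 + 2.4/100 = 1.024
L_pattern = 920 mm * 1.024 = 942.0800 mm

Answer: 942.0800 mm


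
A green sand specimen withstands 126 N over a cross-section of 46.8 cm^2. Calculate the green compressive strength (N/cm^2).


Formula: Compressive Strength = Force / Area
Strength = 126 N / 46.8 cm^2 = 2.6923 N/cm^2

Final answer: 2.6923 N/cm^2


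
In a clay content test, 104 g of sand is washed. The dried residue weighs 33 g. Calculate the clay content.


Formula: Clay% = (W_total - W_washed) / W_total * 100
Clay mass = 104 - 33 = 71 g
Clay% = 71 / 104 * 100 = 68.2692%


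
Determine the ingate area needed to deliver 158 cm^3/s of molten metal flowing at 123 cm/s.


Formula: A_ingate = Q / v  (continuity equation)
A = 158 cm^3/s / 123 cm/s = 1.2846 cm^2

Final answer: 1.2846 cm^2


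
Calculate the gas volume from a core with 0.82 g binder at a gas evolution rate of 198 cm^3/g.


Formula: V_gas = W_binder * gas_evolution_rate
V = 0.82 g * 198 cm^3/g = 162.3600 cm^3


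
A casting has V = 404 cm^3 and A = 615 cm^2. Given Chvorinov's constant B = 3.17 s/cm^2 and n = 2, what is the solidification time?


Formula: t_s = B * (V/A)^n  (Chvorinov's rule, n=2)
Modulus M = V/A = 404/615 = 0.656911 cm
M^2 = 0.656911^2 = 0.431532 cm^2
t_s = 3.17 * 0.431532 = 1.3680 s

Final answer: 1.3680 s


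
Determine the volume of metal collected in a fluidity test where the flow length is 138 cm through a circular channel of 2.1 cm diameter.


Formula: V = pi * (d/2)^2 * L  (cylinder volume)
Radius = 2.1/2 = 1.05 cm
V = pi * 1.05^2 * 138 = 477.9776 cm^3

Answer: 477.9776 cm^3


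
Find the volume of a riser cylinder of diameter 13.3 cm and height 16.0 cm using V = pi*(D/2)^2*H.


Formula: V = pi * (D/2)^2 * H  (cylinder volume)
Radius = D/2 = 13.3/2 = 6.65 cm
V = pi * 6.65^2 * 16.0 = 2222.8653 cm^3


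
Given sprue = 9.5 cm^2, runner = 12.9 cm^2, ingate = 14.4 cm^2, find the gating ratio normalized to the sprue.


Sprue:Runner:Ingate = 1 : 12.9/9.5 : 14.4/9.5 = 1:1.36:1.52

1:1.36:1.52


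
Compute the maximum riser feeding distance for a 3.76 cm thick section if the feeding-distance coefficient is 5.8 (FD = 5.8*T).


Formula: FD = 5.8 * T  (riser feeding-distance rule)
FD = 5.8 * 3.76 cm = 21.8080 cm

Answer: 21.8080 cm


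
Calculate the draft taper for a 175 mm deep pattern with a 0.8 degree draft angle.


Formula: taper = depth * tan(draft_angle)
tan(0.8 deg) = 0.0139635
taper = 175 mm * 0.0139635 = 2.4436 mm


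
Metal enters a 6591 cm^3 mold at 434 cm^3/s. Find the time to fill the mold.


Formula: t_fill = V_mold / Q_flow
t = 6591 cm^3 / 434 cm^3/s = 15.1866 s


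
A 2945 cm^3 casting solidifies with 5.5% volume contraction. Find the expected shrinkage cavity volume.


Formula: V_shrink = V_casting * shrinkage_pct / 100
V_shrink = 2945 cm^3 * 5.5 / 100 = 161.9750 cm^3


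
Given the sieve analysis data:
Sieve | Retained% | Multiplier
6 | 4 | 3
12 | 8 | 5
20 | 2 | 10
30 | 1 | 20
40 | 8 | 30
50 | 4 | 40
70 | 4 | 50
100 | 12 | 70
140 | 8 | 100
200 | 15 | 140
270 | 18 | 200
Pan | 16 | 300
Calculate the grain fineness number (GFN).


Formula: GFN = sum(pct * multiplier) / sum(pct)
sum(pct * multiplier) = 12832
sum(pct) = 100
GFN = 12832 / 100 = 128.32


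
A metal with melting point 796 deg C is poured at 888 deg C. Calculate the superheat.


Formula: Superheat = T_pour - T_melt
Superheat = 888 - 796 = 92 deg C

Final answer: 92 deg C


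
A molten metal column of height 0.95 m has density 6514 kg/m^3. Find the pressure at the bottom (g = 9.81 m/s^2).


Formula: P = rho * g * h
rho * g = 6514 * 9.81 = 63902.34 N/m^3
P = 63902.34 * 0.95 = 60707.2230 Pa

60707.2230 Pa


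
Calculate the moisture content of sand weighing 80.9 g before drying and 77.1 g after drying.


Formula: MC = (W_wet - W_dry) / W_wet * 100
Water mass = 80.9 - 77.1 = 3.8 g
MC = 3.8 / 80.9 * 100 = 4.6972%


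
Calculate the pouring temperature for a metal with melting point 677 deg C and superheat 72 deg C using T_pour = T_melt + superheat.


Formula: T_pour = T_melt + Superheat
T_pour = 677 + 72 = 749 deg C


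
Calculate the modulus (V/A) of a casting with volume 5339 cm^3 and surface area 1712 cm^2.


Formula: Casting Modulus M = V / A
M = 5339 cm^3 / 1712 cm^2 = 3.1186 cm


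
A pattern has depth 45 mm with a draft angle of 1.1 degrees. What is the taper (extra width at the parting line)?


Formula: taper = depth * tan(draft_angle)
tan(1.1 deg) = 0.0192010
taper = 45 mm * 0.0192010 = 0.8640 mm

Final answer: 0.8640 mm


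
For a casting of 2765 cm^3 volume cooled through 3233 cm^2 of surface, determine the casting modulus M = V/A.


Formula: Casting Modulus M = V / A
M = 2765 cm^3 / 3233 cm^2 = 0.8552 cm

Answer: 0.8552 cm


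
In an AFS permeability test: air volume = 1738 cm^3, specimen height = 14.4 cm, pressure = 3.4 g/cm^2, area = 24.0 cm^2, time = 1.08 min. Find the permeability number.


Formula: Permeability Number P = (V * H) / (p * A * t)
Numerator: V * H = 1738 * 14.4 = 25027.2
Denominator: p * A * t = 3.4 * 24.0 * 1.08 = 88.128
P = 25027.2 / 88.128 = 283.9869

283.9869


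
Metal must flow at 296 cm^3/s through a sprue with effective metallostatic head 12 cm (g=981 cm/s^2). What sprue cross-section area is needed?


Formula: v = sqrt(2*g*h), A = Q/v
Velocity: v = sqrt(2 * 981 * 12) = sqrt(23544) = 153.4405 cm/s
Sprue area: A = Q / v = 296 / 153.4405 = 1.9291 cm^2

Final answer: 1.9291 cm^2


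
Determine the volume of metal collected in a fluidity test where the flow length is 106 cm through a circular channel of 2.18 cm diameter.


Formula: V = pi * (d/2)^2 * L  (cylinder volume)
Radius = 2.18/2 = 1.09 cm
V = pi * 1.09^2 * 106 = 395.6478 cm^3

395.6478 cm^3


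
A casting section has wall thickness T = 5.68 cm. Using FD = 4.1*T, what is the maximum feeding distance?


Formula: FD = 4.1 * T  (riser feeding-distance rule)
FD = 4.1 * 5.68 cm = 23.2880 cm

23.2880 cm


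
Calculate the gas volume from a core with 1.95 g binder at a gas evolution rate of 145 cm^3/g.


Formula: V_gas = W_binder * gas_evolution_rate
V = 1.95 g * 145 cm^3/g = 282.7500 cm^3

Answer: 282.7500 cm^3


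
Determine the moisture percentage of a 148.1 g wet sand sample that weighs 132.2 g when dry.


Formula: MC = (W_wet - W_dry) / W_wet * 100
Water mass = 148.1 - 132.2 = 15.9 g
MC = 15.9 / 148.1 * 100 = 10.7360%

Answer: 10.7360%


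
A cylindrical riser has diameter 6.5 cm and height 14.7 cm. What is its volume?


Formula: V = pi * (D/2)^2 * H  (cylinder volume)
Radius = D/2 = 6.5/2 = 3.25 cm
V = pi * 3.25^2 * 14.7 = 487.7912 cm^3

Final answer: 487.7912 cm^3


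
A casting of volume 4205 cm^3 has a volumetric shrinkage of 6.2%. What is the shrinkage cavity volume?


Formula: V_shrink = V_casting * shrinkage_pct / 100
V_shrink = 4205 cm^3 * 6.2 / 100 = 260.7100 cm^3

260.7100 cm^3


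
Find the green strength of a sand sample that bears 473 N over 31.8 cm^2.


Formula: Compressive Strength = Force / Area
Strength = 473 N / 31.8 cm^2 = 14.8742 N/cm^2

Final answer: 14.8742 N/cm^2


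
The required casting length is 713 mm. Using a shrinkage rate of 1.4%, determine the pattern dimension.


Formula: L_pattern = L_casting * (1 + shrinkage_rate/100)
Shrinkage factor = 1 + 1.4/100 = 1.014
L_pattern = 713 mm * 1.014 = 722.9820 mm

722.9820 mm


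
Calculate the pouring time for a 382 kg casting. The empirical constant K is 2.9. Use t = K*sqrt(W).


Formula: t = K * sqrt(W)
sqrt(W) = sqrt(382) = 19.54482
t = 2.9 * 19.54482 = 56.6800 s

Answer: 56.6800 s


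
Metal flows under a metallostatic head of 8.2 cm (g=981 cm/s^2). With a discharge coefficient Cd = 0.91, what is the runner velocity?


Formula: v = Cd * sqrt(2 * g * h)  (Torricelli with discharge coefficient)
2*g*h = 2 * 981 * 8.2 = 16088.4 cm^2/s^2
sqrt(16088.4) = 126.84006 cm/s
v = 0.91 * 126.84006 = 115.4245 cm/s


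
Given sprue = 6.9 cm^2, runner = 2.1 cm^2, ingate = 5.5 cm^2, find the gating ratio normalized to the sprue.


Sprue:Runner:Ingate = 1 : 2.1/6.9 : 5.5/6.9 = 1:0.30:0.80

1:0.30:0.80


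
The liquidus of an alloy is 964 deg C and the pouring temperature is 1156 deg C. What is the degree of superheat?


Formula: Superheat = T_pour - T_melt
Superheat = 1156 - 964 = 192 deg C

Final answer: 192 deg C


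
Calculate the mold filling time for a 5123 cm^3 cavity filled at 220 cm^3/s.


Formula: t_fill = V_mold / Q_flow
t = 5123 cm^3 / 220 cm^3/s = 23.2864 s


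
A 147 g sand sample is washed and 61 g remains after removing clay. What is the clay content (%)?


Formula: Clay% = (W_total - W_washed) / W_total * 100
Clay mass = 147 - 61 = 86 g
Clay% = 86 / 147 * 100 = 58.5034%

Final answer: 58.5034%


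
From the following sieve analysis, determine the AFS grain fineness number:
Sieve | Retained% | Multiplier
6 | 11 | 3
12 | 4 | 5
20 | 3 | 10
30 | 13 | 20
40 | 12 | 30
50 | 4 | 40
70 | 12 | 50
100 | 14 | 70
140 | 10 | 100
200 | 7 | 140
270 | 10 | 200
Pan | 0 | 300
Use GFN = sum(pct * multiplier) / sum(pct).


Formula: GFN = sum(pct * multiplier) / sum(pct)
sum(pct * multiplier) = 6423
sum(pct) = 100
GFN = 6423 / 100 = 64.23

Answer: 64.23


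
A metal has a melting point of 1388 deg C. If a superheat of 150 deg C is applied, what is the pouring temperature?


Formula: T_pour = T_melt + Superheat
T_pour = 1388 + 150 = 1538 deg C


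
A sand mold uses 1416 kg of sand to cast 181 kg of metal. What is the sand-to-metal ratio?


Formula: Sand-to-Metal Ratio = W_sand / W_metal
Ratio = 1416 kg / 181 kg = 7.8232

Final answer: 7.8232


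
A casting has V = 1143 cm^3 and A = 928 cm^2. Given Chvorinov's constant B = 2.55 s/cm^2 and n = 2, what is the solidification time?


Formula: t_s = B * (V/A)^n  (Chvorinov's rule, n=2)
Modulus M = V/A = 1143/928 = 1.231681 cm
M^2 = 1.231681^2 = 1.517038 cm^2
t_s = 2.55 * 1.517038 = 3.8684 s


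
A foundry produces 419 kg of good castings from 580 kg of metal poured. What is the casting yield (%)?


Formula: Casting Yield = (W_good / W_total) * 100
Yield = (419 kg / 580 kg) * 100 = 72.2414%

Answer: 72.2414%


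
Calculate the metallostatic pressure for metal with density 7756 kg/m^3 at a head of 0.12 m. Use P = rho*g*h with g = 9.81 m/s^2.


Formula: P = rho * g * h
rho * g = 7756 * 9.81 = 76086.36 N/m^3
P = 76086.36 * 0.12 = 9130.3632 Pa


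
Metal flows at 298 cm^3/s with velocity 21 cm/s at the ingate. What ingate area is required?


Formula: A_ingate = Q / v  (continuity equation)
A = 298 cm^3/s / 21 cm/s = 14.1905 cm^2

Answer: 14.1905 cm^2


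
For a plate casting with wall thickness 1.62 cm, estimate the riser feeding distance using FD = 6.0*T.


Formula: FD = 6.0 * T  (riser feeding-distance rule)
FD = 6.0 * 1.62 cm = 9.7200 cm

9.7200 cm


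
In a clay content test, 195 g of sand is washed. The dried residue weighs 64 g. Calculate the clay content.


Formula: Clay% = (W_total - W_washed) / W_total * 100
Clay mass = 195 - 64 = 131 g
Clay% = 131 / 195 * 100 = 67.1795%

67.1795%


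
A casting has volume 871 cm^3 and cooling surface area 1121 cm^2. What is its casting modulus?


Formula: Casting Modulus M = V / A
M = 871 cm^3 / 1121 cm^2 = 0.7770 cm

Answer: 0.7770 cm


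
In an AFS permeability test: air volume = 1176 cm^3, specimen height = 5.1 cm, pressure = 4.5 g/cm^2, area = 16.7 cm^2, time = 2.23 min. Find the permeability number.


Formula: Permeability Number P = (V * H) / (p * A * t)
Numerator: V * H = 1176 * 5.1 = 5997.6
Denominator: p * A * t = 4.5 * 16.7 * 2.23 = 167.5845
P = 5997.6 / 167.5845 = 35.7885


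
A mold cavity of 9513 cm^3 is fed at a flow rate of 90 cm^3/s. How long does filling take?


Formula: t_fill = V_mold / Q_flow
t = 9513 cm^3 / 90 cm^3/s = 105.7000 s


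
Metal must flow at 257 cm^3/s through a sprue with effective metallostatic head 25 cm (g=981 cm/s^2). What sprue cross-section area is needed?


Formula: v = sqrt(2*g*h), A = Q/v
Velocity: v = sqrt(2 * 981 * 25) = sqrt(49050) = 221.4723 cm/s
Sprue area: A = Q / v = 257 / 221.4723 = 1.1604 cm^2

Final answer: 1.1604 cm^2


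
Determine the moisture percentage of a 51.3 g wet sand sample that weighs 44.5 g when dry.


Formula: MC = (W_wet - W_dry) / W_wet * 100
Water mass = 51.3 - 44.5 = 6.8 g
MC = 6.8 / 51.3 * 100 = 13.2554%

Final answer: 13.2554%


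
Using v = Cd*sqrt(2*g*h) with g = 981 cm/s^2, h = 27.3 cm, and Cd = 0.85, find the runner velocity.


Formula: v = Cd * sqrt(2 * g * h)  (Torricelli with discharge coefficient)
2*g*h = 2 * 981 * 27.3 = 53562.6 cm^2/s^2
sqrt(53562.6) = 231.43595 cm/s
v = 0.85 * 231.43595 = 196.7206 cm/s

Answer: 196.7206 cm/s


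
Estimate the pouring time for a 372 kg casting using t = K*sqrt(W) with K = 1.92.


Formula: t = K * sqrt(W)
sqrt(W) = sqrt(372) = 19.28730
t = 1.92 * 19.28730 = 37.0316 s

Final answer: 37.0316 s


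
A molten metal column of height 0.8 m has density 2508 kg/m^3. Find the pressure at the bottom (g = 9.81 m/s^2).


Formula: P = rho * g * h
rho * g = 2508 * 9.81 = 24603.48 N/m^3
P = 24603.48 * 0.8 = 19682.7840 Pa

19682.7840 Pa


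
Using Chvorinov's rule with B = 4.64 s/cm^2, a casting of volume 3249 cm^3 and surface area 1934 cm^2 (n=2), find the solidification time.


Formula: t_s = B * (V/A)^n  (Chvorinov's rule, n=2)
Modulus M = V/A = 3249/1934 = 1.679938 cm
M^2 = 1.679938^2 = 2.822192 cm^2
t_s = 4.64 * 2.822192 = 13.0950 s

Answer: 13.0950 s


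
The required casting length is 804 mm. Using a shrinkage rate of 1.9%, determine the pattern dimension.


Formula: L_pattern = L_casting * (1 + shrinkage_rate/100)
Shrinkage factor = 1 + 1.9/100 = 1.019
L_pattern = 804 mm * 1.019 = 819.2760 mm

Answer: 819.2760 mm


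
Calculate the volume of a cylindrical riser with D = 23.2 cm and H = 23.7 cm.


Formula: V = pi * (D/2)^2 * H  (cylinder volume)
Radius = D/2 = 23.2/2 = 11.6 cm
V = pi * 11.6^2 * 23.7 = 10018.7652 cm^3

10018.7652 cm^3


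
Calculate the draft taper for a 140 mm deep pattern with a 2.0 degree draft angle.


Formula: taper = depth * tan(draft_angle)
tan(2.0 deg) = 0.0349208
taper = 140 mm * 0.0349208 = 4.8889 mm

Answer: 4.8889 mm


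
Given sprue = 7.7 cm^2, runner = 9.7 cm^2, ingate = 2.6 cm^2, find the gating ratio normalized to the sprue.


Sprue:Runner:Ingate = 1 : 9.7/7.7 : 2.6/7.7 = 1:1.26:0.34

Answer: 1:1.26:0.34


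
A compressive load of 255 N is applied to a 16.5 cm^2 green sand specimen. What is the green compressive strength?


Formula: Compressive Strength = Force / Area
Strength = 255 N / 16.5 cm^2 = 15.4545 N/cm^2

15.4545 N/cm^2


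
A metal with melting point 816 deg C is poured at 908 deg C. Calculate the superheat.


Formula: Superheat = T_pour - T_melt
Superheat = 908 - 816 = 92 deg C

Final answer: 92 deg C


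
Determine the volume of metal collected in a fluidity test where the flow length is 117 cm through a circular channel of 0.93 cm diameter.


Formula: V = pi * (d/2)^2 * L  (cylinder volume)
Radius = 0.93/2 = 0.465 cm
V = pi * 0.465^2 * 117 = 79.4770 cm^3

Answer: 79.4770 cm^3


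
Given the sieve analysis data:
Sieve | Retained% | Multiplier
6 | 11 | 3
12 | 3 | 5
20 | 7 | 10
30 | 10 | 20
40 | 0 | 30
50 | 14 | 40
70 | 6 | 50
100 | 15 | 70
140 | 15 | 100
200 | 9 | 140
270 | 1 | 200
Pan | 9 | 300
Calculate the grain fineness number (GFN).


Formula: GFN = sum(pct * multiplier) / sum(pct)
sum(pct * multiplier) = 7888
sum(pct) = 100
GFN = 7888 / 100 = 78.88

Answer: 78.88


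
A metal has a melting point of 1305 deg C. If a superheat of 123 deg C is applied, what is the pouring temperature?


Formula: T_pour = T_melt + Superheat
T_pour = 1305 + 123 = 1428 deg C

Final answer: 1428 deg C


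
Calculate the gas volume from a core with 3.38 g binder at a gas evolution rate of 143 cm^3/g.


Formula: V_gas = W_binder * gas_evolution_rate
V = 3.38 g * 143 cm^3/g = 483.3400 cm^3

483.3400 cm^3


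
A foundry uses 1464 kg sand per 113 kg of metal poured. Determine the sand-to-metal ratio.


Formula: Sand-to-Metal Ratio = W_sand / W_metal
Ratio = 1464 kg / 113 kg = 12.9558


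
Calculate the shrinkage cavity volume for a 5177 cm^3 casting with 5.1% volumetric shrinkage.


Formula: V_shrink = V_casting * shrinkage_pct / 100
V_shrink = 5177 cm^3 * 5.1 / 100 = 264.0270 cm^3

264.0270 cm^3


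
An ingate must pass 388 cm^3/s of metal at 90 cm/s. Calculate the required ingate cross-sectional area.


Formula: A_ingate = Q / v  (continuity equation)
A = 388 cm^3/s / 90 cm/s = 4.3111 cm^2

Final answer: 4.3111 cm^2


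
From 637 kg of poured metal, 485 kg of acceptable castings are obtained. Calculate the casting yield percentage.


Formula: Casting Yield = (W_good / W_total) * 100
Yield = (485 kg / 637 kg) * 100 = 76.1381%

76.1381%


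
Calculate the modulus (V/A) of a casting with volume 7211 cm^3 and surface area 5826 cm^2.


Formula: Casting Modulus M = V / A
M = 7211 cm^3 / 5826 cm^2 = 1.2377 cm

1.2377 cm


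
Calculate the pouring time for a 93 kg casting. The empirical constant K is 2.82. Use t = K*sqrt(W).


Formula: t = K * sqrt(W)
sqrt(W) = sqrt(93) = 9.64365
t = 2.82 * 9.64365 = 27.1951 s

Final answer: 27.1951 s


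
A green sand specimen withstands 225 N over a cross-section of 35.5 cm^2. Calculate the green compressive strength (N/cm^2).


Formula: Compressive Strength = Force / Area
Strength = 225 N / 35.5 cm^2 = 6.3380 N/cm^2
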